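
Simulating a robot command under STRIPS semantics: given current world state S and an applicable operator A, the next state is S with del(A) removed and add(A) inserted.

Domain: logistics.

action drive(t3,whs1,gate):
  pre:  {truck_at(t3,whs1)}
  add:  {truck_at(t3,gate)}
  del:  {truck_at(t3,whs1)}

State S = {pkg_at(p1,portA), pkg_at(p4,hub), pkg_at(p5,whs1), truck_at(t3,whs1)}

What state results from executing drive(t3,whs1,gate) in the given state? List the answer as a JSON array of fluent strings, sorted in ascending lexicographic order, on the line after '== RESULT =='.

Progress:
  pre ⊆ S: {truck_at(t3,whs1)} ⊆ S  — applicable
  S \ del = {pkg_at(p1,portA), pkg_at(p4,hub), pkg_at(p5,whs1)}
  ∪ add   = {pkg_at(p1,portA), pkg_at(p4,hub), pkg_at(p5,whs1), truck_at(t3,gate)}

== RESULT ==
["pkg_at(p1,portA)", "pkg_at(p4,hub)", "pkg_at(p5,whs1)", "truck_at(t3,gate)"]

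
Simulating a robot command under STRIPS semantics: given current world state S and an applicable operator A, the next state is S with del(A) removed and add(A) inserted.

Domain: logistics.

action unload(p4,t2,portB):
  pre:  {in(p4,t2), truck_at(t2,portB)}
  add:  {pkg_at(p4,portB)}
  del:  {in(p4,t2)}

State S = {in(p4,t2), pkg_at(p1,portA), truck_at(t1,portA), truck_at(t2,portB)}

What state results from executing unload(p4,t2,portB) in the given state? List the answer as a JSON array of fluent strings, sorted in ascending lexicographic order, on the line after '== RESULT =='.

Compute (S \ del) ∪ add:
  pre ⊆ S: {in(p4,t2), truck_at(t2,portB)} ⊆ S  — applicable
  S \ del = {pkg_at(p1,portA), truck_at(t1,portA), truck_at(t2,portB)}
  ∪ add   = {pkg_at(p1,portA), pkg_at(p4,portB), truck_at(t1,portA), truck_at(t2,portB)}

== RESULT ==
["pkg_at(p1,portA)", "pkg_at(p4,portB)", "truck_at(t1,portA)", "truck_at(t2,portB)"]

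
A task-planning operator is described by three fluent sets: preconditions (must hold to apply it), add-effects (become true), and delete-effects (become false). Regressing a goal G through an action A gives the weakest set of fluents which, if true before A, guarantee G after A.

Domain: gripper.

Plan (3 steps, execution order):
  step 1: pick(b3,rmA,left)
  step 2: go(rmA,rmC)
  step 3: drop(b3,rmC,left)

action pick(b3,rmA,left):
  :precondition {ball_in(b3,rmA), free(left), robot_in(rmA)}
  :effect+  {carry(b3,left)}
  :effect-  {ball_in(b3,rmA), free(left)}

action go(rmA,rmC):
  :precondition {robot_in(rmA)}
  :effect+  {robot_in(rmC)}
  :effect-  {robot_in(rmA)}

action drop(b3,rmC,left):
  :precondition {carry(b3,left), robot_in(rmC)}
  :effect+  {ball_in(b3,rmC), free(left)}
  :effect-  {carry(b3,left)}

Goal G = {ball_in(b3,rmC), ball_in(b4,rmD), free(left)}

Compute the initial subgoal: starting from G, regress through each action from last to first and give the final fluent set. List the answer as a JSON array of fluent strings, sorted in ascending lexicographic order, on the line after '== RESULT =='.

Regress step by step:
  through step 3 (drop(b3,rmC,left)): drop {ball_in(b3,rmC), free(left)}, keep {ball_in(b4,rmD)}, require {carry(b3,left), robot_in(rmC)}
    → {ball_in(b4,rmD), carry(b3,left), robot_in(rmC)}
  through step 2 (go(rmA,rmC)): drop {robot_in(rmC)}, keep {ball_in(b4,rmD), carry(b3,left)}, require {robot_in(rmA)}
    → {ball_in(b4,rmD), carry(b3,left), robot_in(rmA)}
  through step 1 (pick(b3,rmA,left)): drop {carry(b3,left)}, keep {ball_in(b4,rmD), robot_in(rmA)}, require {ball_in(b3,rmA), free(left), robot_in(rmA)}
    → {ball_in(b3,rmA), ball_in(b4,rmD), free(left), robot_in(rmA)}

== RESULT ==
["ball_in(b3,rmA)", "ball_in(b4,rmD)", "free(left)", "robot_in(rmA)"]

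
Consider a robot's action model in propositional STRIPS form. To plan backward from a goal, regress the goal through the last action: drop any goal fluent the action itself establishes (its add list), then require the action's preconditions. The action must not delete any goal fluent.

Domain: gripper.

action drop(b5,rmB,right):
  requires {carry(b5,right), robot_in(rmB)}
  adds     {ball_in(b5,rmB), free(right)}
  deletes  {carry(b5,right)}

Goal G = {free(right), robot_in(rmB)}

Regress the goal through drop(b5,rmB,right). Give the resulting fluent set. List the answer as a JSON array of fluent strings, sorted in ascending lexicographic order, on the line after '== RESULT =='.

Regress:
  G ∩ del = {}  (empty — regression defined)
  G \ add = {free(right), robot_in(rmB)} \ {ball_in(b5,rmB), free(right)} = {robot_in(rmB)}
  ∪ pre   = {robot_in(rmB)} ∪ {carry(b5,right), robot_in(rmB)}
          = {carry(b5,right), robot_in(rmB)}

== RESULT ==
["carry(b5,right)", "robot_in(rmB)"]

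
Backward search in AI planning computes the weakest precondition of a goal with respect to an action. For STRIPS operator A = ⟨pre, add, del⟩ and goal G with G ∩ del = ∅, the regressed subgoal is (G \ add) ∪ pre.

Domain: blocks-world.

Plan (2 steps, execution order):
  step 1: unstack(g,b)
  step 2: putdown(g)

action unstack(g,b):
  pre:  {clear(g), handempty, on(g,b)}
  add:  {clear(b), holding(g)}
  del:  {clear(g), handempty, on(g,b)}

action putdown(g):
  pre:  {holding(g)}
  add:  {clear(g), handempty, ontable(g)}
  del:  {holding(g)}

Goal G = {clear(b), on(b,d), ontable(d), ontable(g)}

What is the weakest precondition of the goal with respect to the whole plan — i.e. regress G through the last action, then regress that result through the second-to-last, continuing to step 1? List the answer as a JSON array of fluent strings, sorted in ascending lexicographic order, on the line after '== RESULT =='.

Regress step by step:
  through step 2 (putdown(g)): drop {ontable(g)}, keep {clear(b), on(b,d), ontable(d)}, require {holding(g)}
    → {clear(b), holding(g), on(b,d), ontable(d)}
  through step 1 (unstack(g,b)): drop {clear(b), holding(g)}, keep {on(b,d), ontable(d)}, require {clear(g), handempty, on(g,b)}
    → {clear(g), handempty, on(b,d), on(g,b), ontable(d)}

== RESULT ==
["clear(g)", "handempty", "on(b,d)", "on(g,b)", "ontable(d)"]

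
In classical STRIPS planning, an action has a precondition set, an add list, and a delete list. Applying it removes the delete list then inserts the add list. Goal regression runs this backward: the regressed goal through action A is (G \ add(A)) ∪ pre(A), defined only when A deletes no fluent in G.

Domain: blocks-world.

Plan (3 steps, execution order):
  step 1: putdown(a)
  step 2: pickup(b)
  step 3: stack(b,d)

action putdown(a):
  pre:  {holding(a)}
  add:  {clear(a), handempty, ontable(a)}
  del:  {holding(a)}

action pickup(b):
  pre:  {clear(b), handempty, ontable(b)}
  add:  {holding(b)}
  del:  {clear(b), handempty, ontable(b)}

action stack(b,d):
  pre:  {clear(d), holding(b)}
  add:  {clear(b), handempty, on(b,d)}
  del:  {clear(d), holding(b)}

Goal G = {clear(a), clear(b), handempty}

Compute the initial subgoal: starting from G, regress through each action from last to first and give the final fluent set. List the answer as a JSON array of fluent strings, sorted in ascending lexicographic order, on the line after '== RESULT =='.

Work backward from the goal:
  through step 3 (stack(b,d)): drop {clear(b), handempty}, keep {clear(a)}, require {clear(d), holding(b)}
    → {clear(a), clear(d), holding(b)}
  through step 2 (pickup(b)): drop {holding(b)}, keep {clear(a), clear(d)}, require {clear(b), handempty, ontable(b)}
    → {clear(a), clear(b), clear(d), handempty, ontable(b)}
  through step 1 (putdown(a)): drop {clear(a), handempty}, keep {clear(b), clear(d), ontable(b)}, require {holding(a)}
    → {clear(b), clear(d), holding(a), ontable(b)}

== RESULT ==
["clear(b)", "clear(d)", "holding(a)", "ontable(b)"]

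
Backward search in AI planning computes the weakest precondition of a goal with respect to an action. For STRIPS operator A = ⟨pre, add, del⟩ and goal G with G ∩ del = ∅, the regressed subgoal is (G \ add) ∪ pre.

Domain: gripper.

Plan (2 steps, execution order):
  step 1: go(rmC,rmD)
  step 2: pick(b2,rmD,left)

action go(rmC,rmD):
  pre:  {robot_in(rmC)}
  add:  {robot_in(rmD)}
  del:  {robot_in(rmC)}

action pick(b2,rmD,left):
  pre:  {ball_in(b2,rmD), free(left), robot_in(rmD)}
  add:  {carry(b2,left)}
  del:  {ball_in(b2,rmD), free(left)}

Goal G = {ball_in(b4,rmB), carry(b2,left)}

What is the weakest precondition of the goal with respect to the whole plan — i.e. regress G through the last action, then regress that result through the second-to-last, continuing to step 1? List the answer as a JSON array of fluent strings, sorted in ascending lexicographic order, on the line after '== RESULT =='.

Regress step by step:
  through step 2 (pick(b2,rmD,left)): drop {carry(b2,left)}, keep {ball_in(b4,rmB)}, require {ball_in(b2,rmD), free(left), robot_in(rmD)}
    → {ball_in(b2,rmD), ball_in(b4,rmB), free(left), robot_in(rmD)}
  through step 1 (go(rmC,rmD)): drop {robot_in(rmD)}, keep {ball_in(b2,rmD), ball_in(b4,rmB), free(left)}, require {robot_in(rmC)}
    → {ball_in(b2,rmD), ball_in(b4,rmB), free(left), robot_in(rmC)}

== RESULT ==
["ball_in(b2,rmD)", "ball_in(b4,rmB)", "free(left)", "robot_in(rmC)"]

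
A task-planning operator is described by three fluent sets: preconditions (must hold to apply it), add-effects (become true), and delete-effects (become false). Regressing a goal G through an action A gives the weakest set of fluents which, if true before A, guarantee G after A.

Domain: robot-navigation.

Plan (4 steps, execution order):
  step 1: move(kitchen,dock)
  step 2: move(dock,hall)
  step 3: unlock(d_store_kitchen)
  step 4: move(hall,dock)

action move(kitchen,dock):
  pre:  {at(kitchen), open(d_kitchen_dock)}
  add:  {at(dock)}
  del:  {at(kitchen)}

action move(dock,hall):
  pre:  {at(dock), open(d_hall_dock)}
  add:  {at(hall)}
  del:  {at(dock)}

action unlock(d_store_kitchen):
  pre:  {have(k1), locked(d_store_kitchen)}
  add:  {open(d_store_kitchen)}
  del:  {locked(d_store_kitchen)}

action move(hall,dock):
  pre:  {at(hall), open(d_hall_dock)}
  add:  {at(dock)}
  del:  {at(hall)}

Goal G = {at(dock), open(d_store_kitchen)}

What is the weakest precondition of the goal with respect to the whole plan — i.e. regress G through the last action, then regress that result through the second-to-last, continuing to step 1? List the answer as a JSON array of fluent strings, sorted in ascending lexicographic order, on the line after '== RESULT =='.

Regress step by step:
  through step 4 (move(hall,dock)): drop {at(dock)}, keep {open(d_store_kitchen)}, require {at(hall), open(d_hall_dock)}
    → {at(hall), open(d_hall_dock), open(d_store_kitchen)}
  through step 3 (unlock(d_store_kitchen)): drop {open(d_store_kitchen)}, keep {at(hall), open(d_hall_dock)}, require {have(k1), locked(d_store_kitchen)}
    → {at(hall), have(k1), locked(d_store_kitchen), open(d_hall_dock)}
  through step 2 (move(dock,hall)): drop {at(hall)}, keep {have(k1), locked(d_store_kitchen), open(d_hall_dock)}, require {at(dock), open(d_hall_dock)}
    → {at(dock), have(k1), locked(d_store_kitchen), open(d_hall_dock)}
  through step 1 (move(kitchen,dock)): drop {at(dock)}, keep {have(k1), locked(d_store_kitchen), open(d_hall_dock)}, require {at(kitchen), open(d_kitchen_dock)}
    → {at(kitchen), have(k1), locked(d_store_kitchen), open(d_hall_dock), open(d_kitchen_dock)}

== RESULT ==
["at(kitchen)", "have(k1)", "locked(d_store_kitchen)", "open(d_hall_dock)", "open(d_kitchen_dock)"]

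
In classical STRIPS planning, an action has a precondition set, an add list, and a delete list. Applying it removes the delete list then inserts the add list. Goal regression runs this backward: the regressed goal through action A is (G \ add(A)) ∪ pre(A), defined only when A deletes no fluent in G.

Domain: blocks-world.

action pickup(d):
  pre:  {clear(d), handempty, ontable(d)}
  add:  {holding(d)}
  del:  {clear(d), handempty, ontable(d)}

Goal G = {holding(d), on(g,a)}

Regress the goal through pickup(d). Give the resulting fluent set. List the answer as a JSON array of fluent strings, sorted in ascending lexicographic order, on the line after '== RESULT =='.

Regress:
  G ∩ del = {}  (empty — regression defined)
  G \ add = {holding(d), on(g,a)} \ {holding(d)} = {on(g,a)}
  ∪ pre   = {on(g,a)} ∪ {clear(d), handempty, ontable(d)}
          = {clear(d), handempty, on(g,a), ontable(d)}

== RESULT ==
["clear(d)", "handempty", "on(g,a)", "ontable(d)"]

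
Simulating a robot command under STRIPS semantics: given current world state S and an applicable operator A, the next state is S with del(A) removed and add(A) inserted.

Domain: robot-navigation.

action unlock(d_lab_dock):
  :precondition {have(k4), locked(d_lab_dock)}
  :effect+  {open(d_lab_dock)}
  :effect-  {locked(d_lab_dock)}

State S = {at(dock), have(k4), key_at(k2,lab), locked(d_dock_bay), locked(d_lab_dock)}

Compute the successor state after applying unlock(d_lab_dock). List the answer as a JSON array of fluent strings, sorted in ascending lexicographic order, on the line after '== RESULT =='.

Progress:
  pre ⊆ S: {have(k4), locked(d_lab_dock)} ⊆ S  — applicable
  S \ del = {at(dock), have(k4), key_at(k2,lab), locked(d_dock_bay)}
  ∪ add   = {at(dock), have(k4), key_at(k2,lab), locked(d_dock_bay), open(d_lab_dock)}

== RESULT ==
["at(dock)", "have(k4)", "key_at(k2,lab)", "locked(d_dock_bay)", "open(d_lab_dock)"]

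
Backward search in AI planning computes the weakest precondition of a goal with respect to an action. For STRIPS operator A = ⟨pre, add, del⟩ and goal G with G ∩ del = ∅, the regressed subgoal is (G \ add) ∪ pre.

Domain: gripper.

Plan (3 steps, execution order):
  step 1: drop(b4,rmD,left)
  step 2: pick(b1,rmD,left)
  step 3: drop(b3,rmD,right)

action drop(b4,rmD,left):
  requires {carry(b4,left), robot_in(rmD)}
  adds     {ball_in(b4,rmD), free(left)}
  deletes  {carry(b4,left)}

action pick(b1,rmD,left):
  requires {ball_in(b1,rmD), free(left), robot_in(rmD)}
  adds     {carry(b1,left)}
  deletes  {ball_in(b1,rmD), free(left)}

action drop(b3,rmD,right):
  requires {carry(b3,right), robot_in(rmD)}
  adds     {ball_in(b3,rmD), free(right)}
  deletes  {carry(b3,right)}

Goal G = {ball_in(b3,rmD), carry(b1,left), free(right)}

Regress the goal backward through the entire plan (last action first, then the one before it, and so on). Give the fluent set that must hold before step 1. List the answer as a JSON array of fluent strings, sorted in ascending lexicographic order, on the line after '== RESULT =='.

Regress step by step:
  through step 3 (drop(b3,rmD,right)): drop {ball_in(b3,rmD), free(right)}, keep {carry(b1,left)}, require {carry(b3,right), robot_in(rmD)}
    → {carry(b1,left), carry(b3,right), robot_in(rmD)}
  through step 2 (pick(b1,rmD,left)): drop {carry(b1,left)}, keep {carry(b3,right), robot_in(rmD)}, require {ball_in(b1,rmD), free(left), robot_in(rmD)}
    → {ball_in(b1,rmD), carry(b3,right), free(left), robot_in(rmD)}
  through step 1 (drop(b4,rmD,left)): drop {free(left)}, keep {ball_in(b1,rmD), carry(b3,right), robot_in(rmD)}, require {carry(b4,left), robot_in(rmD)}
    → {ball_in(b1,rmD), carry(b3,right), carry(b4,left), robot_in(rmD)}

== RESULT ==
["ball_in(b1,rmD)", "carry(b3,right)", "carry(b4,left)", "robot_in(rmD)"]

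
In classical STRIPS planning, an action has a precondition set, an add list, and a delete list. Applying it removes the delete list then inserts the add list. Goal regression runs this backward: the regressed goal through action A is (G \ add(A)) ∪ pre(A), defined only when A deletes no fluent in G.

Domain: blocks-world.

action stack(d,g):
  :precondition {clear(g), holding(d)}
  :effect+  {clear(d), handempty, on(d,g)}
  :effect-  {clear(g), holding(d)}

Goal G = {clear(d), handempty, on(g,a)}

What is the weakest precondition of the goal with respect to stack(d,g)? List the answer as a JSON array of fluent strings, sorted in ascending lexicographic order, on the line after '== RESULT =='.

Regress:
  G ∩ del = {}  (empty — regression defined)
  G \ add = {clear(d), handempty, on(g,a)} \ {clear(d), handempty, on(d,g)} = {on(g,a)}
  ∪ pre   = {on(g,a)} ∪ {clear(g), holding(d)}
          = {clear(g), holding(d), on(g,a)}

== RESULT ==
["clear(g)", "holding(d)", "on(g,a)"]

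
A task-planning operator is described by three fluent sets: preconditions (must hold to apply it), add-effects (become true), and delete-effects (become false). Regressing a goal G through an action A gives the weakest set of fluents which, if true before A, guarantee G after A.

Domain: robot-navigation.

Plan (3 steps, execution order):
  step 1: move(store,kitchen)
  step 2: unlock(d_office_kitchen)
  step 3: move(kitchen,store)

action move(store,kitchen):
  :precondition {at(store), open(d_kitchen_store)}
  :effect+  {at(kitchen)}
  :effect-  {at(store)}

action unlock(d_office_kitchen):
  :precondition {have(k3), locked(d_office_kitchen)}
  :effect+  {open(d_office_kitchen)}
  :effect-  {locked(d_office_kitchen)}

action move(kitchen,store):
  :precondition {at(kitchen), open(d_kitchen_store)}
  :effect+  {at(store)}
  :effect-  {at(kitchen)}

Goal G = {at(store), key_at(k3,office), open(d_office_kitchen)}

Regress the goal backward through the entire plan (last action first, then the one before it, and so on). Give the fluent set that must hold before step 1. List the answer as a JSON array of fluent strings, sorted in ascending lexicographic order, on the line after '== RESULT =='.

Work backward from the goal:
  through step 3 (move(kitchen,store)): drop {at(store)}, keep {key_at(k3,office), open(d_office_kitchen)}, require {at(kitchen), open(d_kitchen_store)}
    → {at(kitchen), key_at(k3,office), open(d_kitchen_store), open(d_office_kitchen)}
  through step 2 (unlock(d_office_kitchen)): drop {open(d_office_kitchen)}, keep {at(kitchen), key_at(k3,office), open(d_kitchen_store)}, require {have(k3), locked(d_office_kitchen)}
    → {at(kitchen), have(k3), key_at(k3,office), locked(d_office_kitchen), open(d_kitchen_store)}
  through step 1 (move(store,kitchen)): drop {at(kitchen)}, keep {have(k3), key_at(k3,office), locked(d_office_kitchen), open(d_kitchen_store)}, require {at(store), open(d_kitchen_store)}
    → {at(store), have(k3), key_at(k3,office), locked(d_office_kitchen), open(d_kitchen_store)}

== RESULT ==
["at(store)", "have(k3)", "key_at(k3,office)", "locked(d_office_kitchen)", "open(d_kitchen_store)"]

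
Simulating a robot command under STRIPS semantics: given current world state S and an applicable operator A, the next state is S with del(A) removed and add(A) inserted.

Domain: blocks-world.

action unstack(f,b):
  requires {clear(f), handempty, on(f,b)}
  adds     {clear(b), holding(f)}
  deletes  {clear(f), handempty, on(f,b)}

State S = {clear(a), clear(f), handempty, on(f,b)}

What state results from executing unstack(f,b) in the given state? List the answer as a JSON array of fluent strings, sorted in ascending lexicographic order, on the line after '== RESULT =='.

Progress:
  pre ⊆ S: {clear(f), handempty, on(f,b)} ⊆ S  — applicable
  S \ del = {clear(a)}
  ∪ add   = {clear(a), clear(b), holding(f)}

== RESULT ==
["clear(a)", "clear(b)", "holding(f)"]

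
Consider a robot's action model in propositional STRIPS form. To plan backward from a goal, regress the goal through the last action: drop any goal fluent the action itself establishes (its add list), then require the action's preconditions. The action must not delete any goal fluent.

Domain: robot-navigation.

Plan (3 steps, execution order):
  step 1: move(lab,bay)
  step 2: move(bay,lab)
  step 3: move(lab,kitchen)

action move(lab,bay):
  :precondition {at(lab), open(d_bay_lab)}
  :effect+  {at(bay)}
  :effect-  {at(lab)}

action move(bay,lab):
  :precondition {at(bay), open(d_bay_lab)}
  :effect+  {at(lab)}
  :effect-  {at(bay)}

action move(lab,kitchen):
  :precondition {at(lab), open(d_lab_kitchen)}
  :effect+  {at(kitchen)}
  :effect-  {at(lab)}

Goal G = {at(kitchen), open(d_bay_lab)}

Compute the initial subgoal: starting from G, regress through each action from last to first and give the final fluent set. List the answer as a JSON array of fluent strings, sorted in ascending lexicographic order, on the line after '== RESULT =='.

Work backward from the goal:
  through step 3 (move(lab,kitchen)): drop {at(kitchen)}, keep {open(d_bay_lab)}, require {at(lab), open(d_lab_kitchen)}
    → {at(lab), open(d_bay_lab), open(d_lab_kitchen)}
  through step 2 (move(bay,lab)): drop {at(lab)}, keep {open(d_bay_lab), open(d_lab_kitchen)}, require {at(bay), open(d_bay_lab)}
    → {at(bay), open(d_bay_lab), open(d_lab_kitchen)}
  through step 1 (move(lab,bay)): drop {at(bay)}, keep {open(d_bay_lab), open(d_lab_kitchen)}, require {at(lab), open(d_bay_lab)}
    → {at(lab), open(d_bay_lab), open(d_lab_kitchen)}

== RESULT ==
["at(lab)", "open(d_bay_lab)", "open(d_lab_kitchen)"]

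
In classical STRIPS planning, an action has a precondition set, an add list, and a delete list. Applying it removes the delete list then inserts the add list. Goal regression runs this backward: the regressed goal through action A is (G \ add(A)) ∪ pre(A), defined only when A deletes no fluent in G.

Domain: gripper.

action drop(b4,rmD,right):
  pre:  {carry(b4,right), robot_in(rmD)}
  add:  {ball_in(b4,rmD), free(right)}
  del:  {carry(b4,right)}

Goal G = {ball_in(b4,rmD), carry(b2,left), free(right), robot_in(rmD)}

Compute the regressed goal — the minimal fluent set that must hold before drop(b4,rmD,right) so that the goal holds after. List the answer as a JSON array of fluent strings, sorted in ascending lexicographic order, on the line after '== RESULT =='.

Compute (G \ add) ∪ pre:
  G ∩ del = {}  (empty — regression defined)
  G \ add = {ball_in(b4,rmD), carry(b2,left), free(right), robot_in(rmD)} \ {ball_in(b4,rmD), free(right)} = {carry(b2,left), robot_in(rmD)}
  ∪ pre   = {carry(b2,left), robot_in(rmD)} ∪ {carry(b4,right), robot_in(rmD)}
          = {carry(b2,left), carry(b4,right), robot_in(rmD)}

== RESULT ==
["carry(b2,left)", "carry(b4,right)", "robot_in(rmD)"]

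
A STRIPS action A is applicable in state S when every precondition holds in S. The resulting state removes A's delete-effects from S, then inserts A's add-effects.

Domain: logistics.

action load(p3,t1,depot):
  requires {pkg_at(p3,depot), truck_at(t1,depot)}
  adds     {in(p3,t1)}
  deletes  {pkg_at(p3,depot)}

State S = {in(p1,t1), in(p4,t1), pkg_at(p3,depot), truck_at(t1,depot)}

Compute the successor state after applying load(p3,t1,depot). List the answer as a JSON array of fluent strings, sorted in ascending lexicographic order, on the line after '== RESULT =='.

Compute (S \ del) ∪ add:
  pre ⊆ S: {pkg_at(p3,depot), truck_at(t1,depot)} ⊆ S  — applicable
  S \ del = {in(p1,t1), in(p4,t1), truck_at(t1,depot)}
  ∪ add   = {in(p1,t1), in(p3,t1), in(p4,t1), truck_at(t1,depot)}

== RESULT ==
["in(p1,t1)", "in(p3,t1)", "in(p4,t1)", "truck_at(t1,depot)"]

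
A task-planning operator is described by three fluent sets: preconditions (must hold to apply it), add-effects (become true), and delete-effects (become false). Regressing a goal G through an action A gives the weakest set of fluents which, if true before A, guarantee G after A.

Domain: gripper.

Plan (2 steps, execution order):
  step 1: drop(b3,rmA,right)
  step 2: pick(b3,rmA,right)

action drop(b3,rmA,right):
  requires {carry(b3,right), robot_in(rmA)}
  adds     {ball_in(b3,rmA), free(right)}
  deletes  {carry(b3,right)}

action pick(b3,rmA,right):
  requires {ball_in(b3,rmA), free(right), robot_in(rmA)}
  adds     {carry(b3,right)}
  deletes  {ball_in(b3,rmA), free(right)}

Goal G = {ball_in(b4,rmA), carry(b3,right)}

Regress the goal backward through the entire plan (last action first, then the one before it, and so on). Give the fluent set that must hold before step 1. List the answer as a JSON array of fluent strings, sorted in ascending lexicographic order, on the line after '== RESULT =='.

Work backward from the goal:
  through step 2 (pick(b3,rmA,right)): drop {carry(b3,right)}, keep {ball_in(b4,rmA)}, require {ball_in(b3,rmA), free(right), robot_in(rmA)}
    → {ball_in(b3,rmA), ball_in(b4,rmA), free(right), robot_in(rmA)}
  through step 1 (drop(b3,rmA,right)): drop {ball_in(b3,rmA), free(right)}, keep {ball_in(b4,rmA), robot_in(rmA)}, require {carry(b3,right), robot_in(rmA)}
    → {ball_in(b4,rmA), carry(b3,right), robot_in(rmA)}

== RESULT ==
["ball_in(b4,rmA)", "carry(b3,right)", "robot_in(rmA)"]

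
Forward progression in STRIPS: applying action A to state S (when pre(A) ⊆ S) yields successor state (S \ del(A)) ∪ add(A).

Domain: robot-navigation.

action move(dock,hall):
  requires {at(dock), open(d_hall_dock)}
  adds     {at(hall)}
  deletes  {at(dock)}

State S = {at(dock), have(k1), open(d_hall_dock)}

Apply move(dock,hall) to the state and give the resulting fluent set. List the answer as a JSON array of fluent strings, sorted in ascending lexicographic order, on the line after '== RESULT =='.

Compute (S \ del) ∪ add:
  pre ⊆ S: {at(dock), open(d_hall_dock)} ⊆ S  — applicable
  S \ del = {have(k1), open(d_hall_dock)}
  ∪ add   = {at(hall), have(k1), open(d_hall_dock)}

== RESULT ==
["at(hall)", "have(k1)", "open(d_hall_dock)"]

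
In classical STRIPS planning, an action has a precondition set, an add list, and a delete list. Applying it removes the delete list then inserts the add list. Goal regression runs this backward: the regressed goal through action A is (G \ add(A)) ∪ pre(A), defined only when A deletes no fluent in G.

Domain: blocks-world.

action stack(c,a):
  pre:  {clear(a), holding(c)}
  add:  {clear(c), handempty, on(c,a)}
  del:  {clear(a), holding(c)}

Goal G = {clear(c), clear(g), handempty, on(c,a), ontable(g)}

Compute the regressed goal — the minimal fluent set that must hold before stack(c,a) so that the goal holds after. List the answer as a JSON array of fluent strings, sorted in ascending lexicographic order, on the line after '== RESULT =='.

Compute (G \ add) ∪ pre:
  G ∩ del = {}  (empty — regression defined)
  G \ add = {clear(c), clear(g), handempty, on(c,a), ontable(g)} \ {clear(c), handempty, on(c,a)} = {clear(g), ontable(g)}
  ∪ pre   = {clear(g), ontable(g)} ∪ {clear(a), holding(c)}
          = {clear(a), clear(g), holding(c), ontable(g)}

== RESULT ==
["clear(a)", "clear(g)", "holding(c)", "ontable(g)"]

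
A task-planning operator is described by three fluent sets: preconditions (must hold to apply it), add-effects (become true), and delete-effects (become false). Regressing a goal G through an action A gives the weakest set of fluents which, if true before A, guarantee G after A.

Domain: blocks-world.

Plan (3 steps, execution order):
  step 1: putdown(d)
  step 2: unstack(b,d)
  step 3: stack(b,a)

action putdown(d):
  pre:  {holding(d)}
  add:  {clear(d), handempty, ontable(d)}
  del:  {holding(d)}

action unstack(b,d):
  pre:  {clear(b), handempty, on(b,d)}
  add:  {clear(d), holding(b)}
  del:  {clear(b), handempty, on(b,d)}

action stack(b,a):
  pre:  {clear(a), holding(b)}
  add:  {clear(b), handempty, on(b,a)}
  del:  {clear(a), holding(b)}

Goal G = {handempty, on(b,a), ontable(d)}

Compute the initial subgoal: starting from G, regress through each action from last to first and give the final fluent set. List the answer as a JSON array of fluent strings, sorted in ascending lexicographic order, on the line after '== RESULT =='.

Work backward from the goal:
  through step 3 (stack(b,a)): drop {handempty, on(b,a)}, keep {ontable(d)}, require {clear(a), holding(b)}
    → {clear(a), holding(b), ontable(d)}
  through step 2 (unstack(b,d)): drop {holding(b)}, keep {clear(a), ontable(d)}, require {clear(b), handempty, on(b,d)}
    → {clear(a), clear(b), handempty, on(b,d), ontable(d)}
  through step 1 (putdown(d)): drop {handempty, ontable(d)}, keep {clear(a), clear(b), on(b,d)}, require {holding(d)}
    → {clear(a), clear(b), holding(d), on(b,d)}

== RESULT ==
["clear(a)", "clear(b)", "holding(d)", "on(b,d)"]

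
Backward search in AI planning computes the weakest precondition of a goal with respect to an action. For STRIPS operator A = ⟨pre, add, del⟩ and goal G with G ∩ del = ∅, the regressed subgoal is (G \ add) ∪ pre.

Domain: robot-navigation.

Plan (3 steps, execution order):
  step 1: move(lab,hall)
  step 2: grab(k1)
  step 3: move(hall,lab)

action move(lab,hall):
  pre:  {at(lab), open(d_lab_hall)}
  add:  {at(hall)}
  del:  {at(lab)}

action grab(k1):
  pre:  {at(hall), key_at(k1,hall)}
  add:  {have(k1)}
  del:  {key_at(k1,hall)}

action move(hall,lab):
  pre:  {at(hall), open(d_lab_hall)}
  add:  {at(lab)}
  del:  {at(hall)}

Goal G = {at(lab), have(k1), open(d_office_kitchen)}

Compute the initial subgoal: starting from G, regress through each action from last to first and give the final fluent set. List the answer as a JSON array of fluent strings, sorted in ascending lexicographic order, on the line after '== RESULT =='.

Regress step by step:
  through step 3 (move(hall,lab)): drop {at(lab)}, keep {have(k1), open(d_office_kitchen)}, require {at(hall), open(d_lab_hall)}
    → {at(hall), have(k1), open(d_lab_hall), open(d_office_kitchen)}
  through step 2 (grab(k1)): drop {have(k1)}, keep {at(hall), open(d_lab_hall), open(d_office_kitchen)}, require {at(hall), key_at(k1,hall)}
    → {at(hall), key_at(k1,hall), open(d_lab_hall), open(d_office_kitchen)}
  through step 1 (move(lab,hall)): drop {at(hall)}, keep {key_at(k1,hall), open(d_lab_hall), open(d_office_kitchen)}, require {at(lab), open(d_lab_hall)}
    → {at(lab), key_at(k1,hall), open(d_lab_hall), open(d_office_kitchen)}

== RESULT ==
["at(lab)", "key_at(k1,hall)", "open(d_lab_hall)", "open(d_office_kitchen)"]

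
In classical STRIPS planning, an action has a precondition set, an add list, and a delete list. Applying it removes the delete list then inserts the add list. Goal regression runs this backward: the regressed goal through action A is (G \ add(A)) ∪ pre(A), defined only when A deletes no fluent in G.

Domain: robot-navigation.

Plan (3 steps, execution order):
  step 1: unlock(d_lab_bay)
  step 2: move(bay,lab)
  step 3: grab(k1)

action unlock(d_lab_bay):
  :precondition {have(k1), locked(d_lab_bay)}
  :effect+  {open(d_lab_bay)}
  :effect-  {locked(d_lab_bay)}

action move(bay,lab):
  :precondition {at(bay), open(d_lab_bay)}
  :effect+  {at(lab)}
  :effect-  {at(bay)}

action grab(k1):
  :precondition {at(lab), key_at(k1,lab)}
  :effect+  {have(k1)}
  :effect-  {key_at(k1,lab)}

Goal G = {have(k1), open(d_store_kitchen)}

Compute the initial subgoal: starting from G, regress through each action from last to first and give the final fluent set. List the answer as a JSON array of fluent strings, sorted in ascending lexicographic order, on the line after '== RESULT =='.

Regress step by step:
  through step 3 (grab(k1)): drop {have(k1)}, keep {open(d_store_kitchen)}, require {at(lab), key_at(k1,lab)}
    → {at(lab), key_at(k1,lab), open(d_store_kitchen)}
  through step 2 (move(bay,lab)): drop {at(lab)}, keep {key_at(k1,lab), open(d_store_kitchen)}, require {at(bay), open(d_lab_bay)}
    → {at(bay), key_at(k1,lab), open(d_lab_bay), open(d_store_kitchen)}
  through step 1 (unlock(d_lab_bay)): drop {open(d_lab_bay)}, keep {at(bay), key_at(k1,lab), open(d_store_kitchen)}, require {have(k1), locked(d_lab_bay)}
    → {at(bay), have(k1), key_at(k1,lab), locked(d_lab_bay), open(d_store_kitchen)}

== RESULT ==
["at(bay)", "have(k1)", "key_at(k1,lab)", "locked(d_lab_bay)", "open(d_store_kitchen)"]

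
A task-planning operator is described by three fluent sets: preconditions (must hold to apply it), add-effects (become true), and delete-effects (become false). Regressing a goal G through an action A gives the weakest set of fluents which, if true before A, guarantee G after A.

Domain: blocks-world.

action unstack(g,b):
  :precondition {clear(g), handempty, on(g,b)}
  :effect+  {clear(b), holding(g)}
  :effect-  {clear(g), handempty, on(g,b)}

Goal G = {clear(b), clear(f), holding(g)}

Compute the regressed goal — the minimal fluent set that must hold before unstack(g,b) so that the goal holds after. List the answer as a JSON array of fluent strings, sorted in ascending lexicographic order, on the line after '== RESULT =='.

Compute (G \ add) ∪ pre:
  G ∩ del = {}  (empty — regression defined)
  G \ add = {clear(b), clear(f), holding(g)} \ {clear(b), holding(g)} = {clear(f)}
  ∪ pre   = {clear(f)} ∪ {clear(g), handempty, on(g,b)}
          = {clear(f), clear(g), handempty, on(g,b)}

== RESULT ==
["clear(f)", "clear(g)", "handempty", "on(g,b)"]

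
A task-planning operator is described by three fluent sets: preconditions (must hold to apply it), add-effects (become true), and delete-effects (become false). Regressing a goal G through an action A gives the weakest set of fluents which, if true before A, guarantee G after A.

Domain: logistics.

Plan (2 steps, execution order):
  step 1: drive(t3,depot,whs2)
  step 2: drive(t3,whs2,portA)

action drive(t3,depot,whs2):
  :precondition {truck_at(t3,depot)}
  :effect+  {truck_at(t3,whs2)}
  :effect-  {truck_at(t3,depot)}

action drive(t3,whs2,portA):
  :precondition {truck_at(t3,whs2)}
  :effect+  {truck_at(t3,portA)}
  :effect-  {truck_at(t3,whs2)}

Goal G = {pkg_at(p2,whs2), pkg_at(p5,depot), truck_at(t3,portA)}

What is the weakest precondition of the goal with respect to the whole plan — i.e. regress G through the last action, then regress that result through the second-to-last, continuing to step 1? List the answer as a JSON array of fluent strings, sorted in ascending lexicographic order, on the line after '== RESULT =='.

Regress step by step:
  through step 2 (drive(t3,whs2,portA)): drop {truck_at(t3,portA)}, keep {pkg_at(p2,whs2), pkg_at(p5,depot)}, require {truck_at(t3,whs2)}
    → {pkg_at(p2,whs2), pkg_at(p5,depot), truck_at(t3,whs2)}
  through step 1 (drive(t3,depot,whs2)): drop {truck_at(t3,whs2)}, keep {pkg_at(p2,whs2), pkg_at(p5,depot)}, require {truck_at(t3,depot)}
    → {pkg_at(p2,whs2), pkg_at(p5,depot), truck_at(t3,depot)}

== RESULT ==
["pkg_at(p2,whs2)", "pkg_at(p5,depot)", "truck_at(t3,depot)"]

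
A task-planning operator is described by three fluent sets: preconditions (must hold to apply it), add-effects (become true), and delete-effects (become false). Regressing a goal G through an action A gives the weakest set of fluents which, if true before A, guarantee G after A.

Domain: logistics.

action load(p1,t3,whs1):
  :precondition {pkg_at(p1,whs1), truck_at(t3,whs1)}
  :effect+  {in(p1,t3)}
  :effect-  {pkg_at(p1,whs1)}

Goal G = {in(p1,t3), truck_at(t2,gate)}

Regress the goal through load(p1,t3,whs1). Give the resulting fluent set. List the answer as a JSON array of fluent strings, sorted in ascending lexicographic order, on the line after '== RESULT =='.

Regress:
  G ∩ del = {}  (empty — regression defined)
  G \ add = {in(p1,t3), truck_at(t2,gate)} \ {in(p1,t3)} = {truck_at(t2,gate)}
  ∪ pre   = {truck_at(t2,gate)} ∪ {pkg_at(p1,whs1), truck_at(t3,whs1)}
          = {pkg_at(p1,whs1), truck_at(t2,gate), truck_at(t3,whs1)}

== RESULT ==
["pkg_at(p1,whs1)", "truck_at(t2,gate)", "truck_at(t3,whs1)"]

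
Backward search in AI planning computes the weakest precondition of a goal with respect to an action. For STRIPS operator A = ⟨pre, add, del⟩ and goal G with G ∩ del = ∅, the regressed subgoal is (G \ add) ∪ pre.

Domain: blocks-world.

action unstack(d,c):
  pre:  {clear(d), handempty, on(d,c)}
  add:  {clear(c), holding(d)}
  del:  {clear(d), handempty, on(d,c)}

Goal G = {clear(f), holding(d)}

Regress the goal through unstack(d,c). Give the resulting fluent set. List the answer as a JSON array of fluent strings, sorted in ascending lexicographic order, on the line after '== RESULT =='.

Compute (G \ add) ∪ pre:
  G ∩ del = {}  (empty — regression defined)
  G \ add = {clear(f), holding(d)} \ {clear(c), holding(d)} = {clear(f)}
  ∪ pre   = {clear(f)} ∪ {clear(d), handempty, on(d,c)}
          = {clear(d), clear(f), handempty, on(d,c)}

== RESULT ==
["clear(d)", "clear(f)", "handempty", "on(d,c)"]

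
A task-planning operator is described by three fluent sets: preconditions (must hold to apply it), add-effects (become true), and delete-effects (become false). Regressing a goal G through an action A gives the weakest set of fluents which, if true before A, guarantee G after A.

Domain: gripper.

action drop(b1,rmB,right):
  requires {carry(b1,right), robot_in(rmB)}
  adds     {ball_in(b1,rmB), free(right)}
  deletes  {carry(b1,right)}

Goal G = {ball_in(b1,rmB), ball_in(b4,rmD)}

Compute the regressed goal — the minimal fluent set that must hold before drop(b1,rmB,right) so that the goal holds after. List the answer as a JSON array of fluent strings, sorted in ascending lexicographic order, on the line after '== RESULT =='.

Regress:
  G ∩ del = {}  (empty — regression defined)
  G \ add = {ball_in(b1,rmB), ball_in(b4,rmD)} \ {ball_in(b1,rmB), free(right)} = {ball_in(b4,rmD)}
  ∪ pre   = {ball_in(b4,rmD)} ∪ {carry(b1,right), robot_in(rmB)}
          = {ball_in(b4,rmD), carry(b1,right), robot_in(rmB)}

== RESULT ==
["ball_in(b4,rmD)", "carry(b1,right)", "robot_in(rmB)"]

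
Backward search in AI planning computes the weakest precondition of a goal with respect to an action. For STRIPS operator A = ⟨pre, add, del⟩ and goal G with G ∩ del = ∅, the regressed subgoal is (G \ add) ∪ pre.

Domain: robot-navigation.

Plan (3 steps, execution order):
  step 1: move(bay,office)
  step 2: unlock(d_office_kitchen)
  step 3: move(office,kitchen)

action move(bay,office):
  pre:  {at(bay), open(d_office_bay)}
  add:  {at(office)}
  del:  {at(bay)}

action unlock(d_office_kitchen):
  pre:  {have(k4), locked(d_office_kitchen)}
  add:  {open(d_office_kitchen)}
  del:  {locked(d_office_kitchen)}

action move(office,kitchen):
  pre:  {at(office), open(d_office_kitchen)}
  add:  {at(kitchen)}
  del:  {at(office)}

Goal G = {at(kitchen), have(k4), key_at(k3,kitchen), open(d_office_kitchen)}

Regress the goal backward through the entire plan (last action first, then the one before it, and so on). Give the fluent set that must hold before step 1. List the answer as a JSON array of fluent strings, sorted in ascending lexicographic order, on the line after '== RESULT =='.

Work backward from the goal:
  through step 3 (move(office,kitchen)): drop {at(kitchen)}, keep {have(k4), key_at(k3,kitchen), open(d_office_kitchen)}, require {at(office), open(d_office_kitchen)}
    → {at(office), have(k4), key_at(k3,kitchen), open(d_office_kitchen)}
  through step 2 (unlock(d_office_kitchen)): drop {open(d_office_kitchen)}, keep {at(office), have(k4), key_at(k3,kitchen)}, require {have(k4), locked(d_office_kitchen)}
    → {at(office), have(k4), key_at(k3,kitchen), locked(d_office_kitchen)}
  through step 1 (move(bay,office)): drop {at(office)}, keep {have(k4), key_at(k3,kitchen), locked(d_office_kitchen)}, require {at(bay), open(d_office_bay)}
    → {at(bay), have(k4), key_at(k3,kitchen), locked(d_office_kitchen), open(d_office_bay)}

== RESULT ==
["at(bay)", "have(k4)", "key_at(k3,kitchen)", "locked(d_office_kitchen)", "open(d_office_bay)"]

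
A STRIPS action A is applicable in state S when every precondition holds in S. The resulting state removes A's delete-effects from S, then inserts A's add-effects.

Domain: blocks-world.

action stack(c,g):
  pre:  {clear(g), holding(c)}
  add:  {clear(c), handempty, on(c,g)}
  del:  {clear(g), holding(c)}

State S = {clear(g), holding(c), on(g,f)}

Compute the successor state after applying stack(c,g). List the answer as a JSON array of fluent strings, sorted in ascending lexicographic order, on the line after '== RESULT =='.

Progress:
  pre ⊆ S: {clear(g), holding(c)} ⊆ S  — applicable
  S \ del = {on(g,f)}
  ∪ add   = {clear(c), handempty, on(c,g), on(g,f)}

== RESULT ==
["clear(c)", "handempty", "on(c,g)", "on(g,f)"]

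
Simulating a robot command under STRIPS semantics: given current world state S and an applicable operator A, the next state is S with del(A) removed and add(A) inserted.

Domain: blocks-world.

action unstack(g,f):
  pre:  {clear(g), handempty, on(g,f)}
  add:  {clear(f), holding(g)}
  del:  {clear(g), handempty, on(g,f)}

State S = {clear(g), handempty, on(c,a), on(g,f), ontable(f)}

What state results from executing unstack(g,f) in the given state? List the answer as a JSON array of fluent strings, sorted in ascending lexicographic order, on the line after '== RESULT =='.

Progress:
  pre ⊆ S: {clear(g), handempty, on(g,f)} ⊆ S  — applicable
  S \ del = {on(c,a), ontable(f)}
  ∪ add   = {clear(f), holding(g), on(c,a), ontable(f)}

== RESULT ==
["clear(f)", "holding(g)", "on(c,a)", "ontable(f)"]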